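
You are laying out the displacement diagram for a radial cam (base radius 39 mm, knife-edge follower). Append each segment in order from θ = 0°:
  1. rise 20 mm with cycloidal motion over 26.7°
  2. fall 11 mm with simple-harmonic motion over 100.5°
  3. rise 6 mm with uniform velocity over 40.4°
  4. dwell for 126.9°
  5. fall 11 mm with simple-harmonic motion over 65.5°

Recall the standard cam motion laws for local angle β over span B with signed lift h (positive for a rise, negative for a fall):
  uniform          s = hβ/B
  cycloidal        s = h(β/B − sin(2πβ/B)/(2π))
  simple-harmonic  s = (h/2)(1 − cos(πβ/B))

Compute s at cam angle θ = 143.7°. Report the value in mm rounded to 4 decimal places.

seg 1 [0°–26.7°] cycloidal, h=20: full span → s += 20 → s = 20.0000
seg 2 [26.7°–127.2°] simple-harmonic, h=-11: full span → s += -11 → s = 9.0000
seg 3 [127.2°–167.6°] uniform, h=6: θ=143.7° here. β=16.5, B=40.4. 6·16.5/40.4 = 2.4505 → s = 11.4505

11.4505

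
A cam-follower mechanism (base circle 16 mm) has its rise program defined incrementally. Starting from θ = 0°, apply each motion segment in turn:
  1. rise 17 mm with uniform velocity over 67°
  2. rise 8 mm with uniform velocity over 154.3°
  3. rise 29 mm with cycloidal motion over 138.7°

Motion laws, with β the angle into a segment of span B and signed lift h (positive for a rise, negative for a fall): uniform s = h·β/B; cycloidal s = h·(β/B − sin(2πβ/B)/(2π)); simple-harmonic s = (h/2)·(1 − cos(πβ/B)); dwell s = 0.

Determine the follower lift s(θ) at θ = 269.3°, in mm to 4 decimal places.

seg 1 [0°–67°] uniform, h=17: full span → s += 17 → s = 17.0000
seg 2 [67°–221.3°] uniform, h=8: full span → s += 8 → s = 25.0000
seg 3 [221.3°–360°] cycloidal, h=29: θ=269.3° here. β=48, B=138.7. 29·(0.3461 − sin(2π·0.3461)/(2π)) = 6.2362 → s = 31.2362

31.2362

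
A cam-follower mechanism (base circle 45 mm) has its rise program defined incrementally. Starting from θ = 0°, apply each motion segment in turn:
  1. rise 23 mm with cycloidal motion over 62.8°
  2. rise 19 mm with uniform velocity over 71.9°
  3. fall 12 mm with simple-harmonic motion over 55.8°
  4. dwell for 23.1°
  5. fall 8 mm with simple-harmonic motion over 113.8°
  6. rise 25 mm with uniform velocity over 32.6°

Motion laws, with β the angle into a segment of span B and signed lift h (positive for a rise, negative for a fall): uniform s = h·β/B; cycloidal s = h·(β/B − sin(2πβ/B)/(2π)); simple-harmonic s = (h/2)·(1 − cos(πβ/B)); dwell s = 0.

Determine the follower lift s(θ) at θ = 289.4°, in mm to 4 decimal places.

seg 1 [0°–62.8°] cycloidal, h=23: full span → s += 23 → s = 23.0000
seg 2 [62.8°–134.7°] uniform, h=19: full span → s += 19 → s = 42.0000
seg 3 [134.7°–190.5°] simple-harmonic, h=-12: full span → s += -12 → s = 30.0000
seg 4 [190.5°–213.6°] dwell: s stays 30.0000
seg 5 [213.6°–327.4°] simple-harmonic, h=-8: θ=289.4° here. β=75.8, B=113.8. -8/2·(1 − cos(π·0.6661)) = -5.9936 → s = 24.0064

24.0064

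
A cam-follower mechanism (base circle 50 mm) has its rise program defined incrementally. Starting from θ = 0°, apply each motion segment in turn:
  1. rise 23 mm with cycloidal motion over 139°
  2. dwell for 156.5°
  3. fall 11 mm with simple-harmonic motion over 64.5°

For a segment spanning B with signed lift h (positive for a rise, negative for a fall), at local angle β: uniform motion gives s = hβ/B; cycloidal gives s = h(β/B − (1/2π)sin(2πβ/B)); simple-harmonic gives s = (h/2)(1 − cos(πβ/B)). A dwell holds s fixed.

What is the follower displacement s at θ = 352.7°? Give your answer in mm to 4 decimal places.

seg 1 [0°–139°] cycloidal, h=23: full span → s += 23 → s = 23.0000
seg 2 [139°–295.5°] dwell: s stays 23.0000
seg 3 [295.5°–360°] simple-harmonic, h=-11: θ=352.7° here. β=57.2, B=64.5. -11/2·(1 − cos(π·0.8868)) = -10.6560 → s = 12.3440

12.3440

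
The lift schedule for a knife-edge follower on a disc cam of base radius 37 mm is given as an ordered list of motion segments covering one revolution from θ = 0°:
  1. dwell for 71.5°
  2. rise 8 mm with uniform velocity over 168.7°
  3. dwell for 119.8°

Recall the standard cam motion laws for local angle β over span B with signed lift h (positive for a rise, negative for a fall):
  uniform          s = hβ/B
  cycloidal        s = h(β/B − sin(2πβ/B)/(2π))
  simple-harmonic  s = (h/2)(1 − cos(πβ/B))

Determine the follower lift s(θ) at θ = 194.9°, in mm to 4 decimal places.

seg 1 [0°–71.5°] dwell: s stays 0.0000
seg 2 [71.5°–240.2°] uniform, h=8: θ=194.9° here. β=123.4, B=168.7. 8·123.4/168.7 = 5.8518 → s = 5.8518

5.8518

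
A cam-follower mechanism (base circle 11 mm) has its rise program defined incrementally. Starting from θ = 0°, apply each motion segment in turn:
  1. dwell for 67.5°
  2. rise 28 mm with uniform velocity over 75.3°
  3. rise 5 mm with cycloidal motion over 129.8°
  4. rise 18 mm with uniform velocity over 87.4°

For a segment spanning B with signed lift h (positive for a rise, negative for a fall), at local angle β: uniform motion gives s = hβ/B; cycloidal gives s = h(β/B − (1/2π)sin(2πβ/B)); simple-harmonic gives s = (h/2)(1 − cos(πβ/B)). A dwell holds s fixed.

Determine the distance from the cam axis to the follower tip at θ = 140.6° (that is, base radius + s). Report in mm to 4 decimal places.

seg 1 [0°–67.5°] dwell: s stays 0.0000
seg 2 [67.5°–142.8°] uniform, h=28: θ=140.6° here. β=73.1, B=75.3. 28·73.1/75.3 = 27.1819 → s = 27.1819
radial distance = base radius + s = 11 + 27.1819 = 38.1819

38.1819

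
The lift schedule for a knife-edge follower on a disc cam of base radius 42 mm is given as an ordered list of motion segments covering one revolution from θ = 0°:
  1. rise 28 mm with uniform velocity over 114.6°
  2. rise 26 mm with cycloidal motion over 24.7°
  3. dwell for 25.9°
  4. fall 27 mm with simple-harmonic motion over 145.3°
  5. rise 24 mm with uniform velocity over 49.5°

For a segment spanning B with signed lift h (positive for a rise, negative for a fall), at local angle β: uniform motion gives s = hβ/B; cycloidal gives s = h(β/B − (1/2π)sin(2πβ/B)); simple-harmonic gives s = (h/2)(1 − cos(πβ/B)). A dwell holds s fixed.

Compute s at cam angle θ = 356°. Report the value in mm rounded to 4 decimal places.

seg 1 [0°–114.6°] uniform, h=28: full span → s += 28 → s = 28.0000
seg 2 [114.6°–139.3°] cycloidal, h=26: full span → s += 26 → s = 54.0000
seg 3 [139.3°–165.2°] dwell: s stays 54.0000
seg 4 [165.2°–310.5°] simple-harmonic, h=-27: full span → s += -27 → s = 27.0000
seg 5 [310.5°–360°] uniform, h=24: θ=356° here. β=45.5, B=49.5. 24·45.5/49.5 = 22.0606 → s = 49.0606

49.0606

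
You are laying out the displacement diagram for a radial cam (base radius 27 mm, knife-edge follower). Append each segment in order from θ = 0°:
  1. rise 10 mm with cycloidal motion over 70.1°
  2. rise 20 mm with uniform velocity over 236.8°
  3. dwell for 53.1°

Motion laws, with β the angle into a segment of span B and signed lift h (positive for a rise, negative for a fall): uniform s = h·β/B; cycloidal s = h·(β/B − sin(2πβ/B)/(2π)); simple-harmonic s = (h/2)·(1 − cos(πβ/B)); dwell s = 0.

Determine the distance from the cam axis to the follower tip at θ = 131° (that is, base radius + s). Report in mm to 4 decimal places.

seg 1 [0°–70.1°] cycloidal, h=10: full span → s += 10 → s = 10.0000
seg 2 [70.1°–306.9°] uniform, h=20: θ=131° here. β=60.9, B=236.8. 20·60.9/236.8 = 5.1436 → s = 15.1436
radial distance = base radius + s = 27 + 15.1436 = 42.1436

42.1436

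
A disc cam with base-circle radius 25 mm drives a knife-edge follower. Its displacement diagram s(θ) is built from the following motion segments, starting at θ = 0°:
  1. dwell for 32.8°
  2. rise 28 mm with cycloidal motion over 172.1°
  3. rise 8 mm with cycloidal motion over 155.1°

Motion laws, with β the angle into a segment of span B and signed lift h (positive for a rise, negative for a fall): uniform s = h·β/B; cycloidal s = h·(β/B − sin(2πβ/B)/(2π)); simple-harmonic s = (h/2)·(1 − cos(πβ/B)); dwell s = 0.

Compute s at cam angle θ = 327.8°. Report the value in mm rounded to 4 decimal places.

seg 1 [0°–32.8°] dwell: s stays 0.0000
seg 2 [32.8°–204.9°] cycloidal, h=28: full span → s += 28 → s = 28.0000
seg 3 [204.9°–360°] cycloidal, h=8: θ=327.8° here. β=122.9, B=155.1. 8·(0.7924 − sin(2π·0.7924)/(2π)) = 7.5675 → s = 35.5675

35.5675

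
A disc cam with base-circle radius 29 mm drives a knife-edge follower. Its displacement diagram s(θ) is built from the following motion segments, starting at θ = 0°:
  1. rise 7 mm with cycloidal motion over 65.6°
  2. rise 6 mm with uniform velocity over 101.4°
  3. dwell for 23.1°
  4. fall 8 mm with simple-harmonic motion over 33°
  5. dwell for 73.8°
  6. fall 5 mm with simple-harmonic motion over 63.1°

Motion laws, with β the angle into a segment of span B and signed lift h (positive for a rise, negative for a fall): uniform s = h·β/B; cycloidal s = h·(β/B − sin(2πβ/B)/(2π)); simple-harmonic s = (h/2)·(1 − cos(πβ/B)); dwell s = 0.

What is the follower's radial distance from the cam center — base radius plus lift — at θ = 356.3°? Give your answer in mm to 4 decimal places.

seg 1 [0°–65.6°] cycloidal, h=7: full span → s += 7 → s = 7.0000
seg 2 [65.6°–167°] uniform, h=6: full span → s += 6 → s = 13.0000
seg 3 [167°–190.1°] dwell: s stays 13.0000
seg 4 [190.1°–223.1°] simple-harmonic, h=-8: full span → s += -8 → s = 5.0000
seg 5 [223.1°–296.9°] dwell: s stays 5.0000
seg 6 [296.9°–360°] simple-harmonic, h=-5: θ=356.3° here. β=59.4, B=63.1. -5/2·(1 − cos(π·0.9414)) = -4.9577 → s = 0.0423
radial distance = base radius + s = 29 + 0.0423 = 29.0423

29.0423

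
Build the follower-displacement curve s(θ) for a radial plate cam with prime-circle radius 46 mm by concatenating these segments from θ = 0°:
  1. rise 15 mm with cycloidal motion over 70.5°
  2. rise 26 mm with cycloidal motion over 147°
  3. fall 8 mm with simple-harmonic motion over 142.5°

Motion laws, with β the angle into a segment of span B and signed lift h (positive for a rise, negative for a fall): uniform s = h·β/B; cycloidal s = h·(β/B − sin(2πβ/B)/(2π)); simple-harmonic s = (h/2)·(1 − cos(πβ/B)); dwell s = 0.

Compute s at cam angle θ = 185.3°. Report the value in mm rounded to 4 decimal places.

seg 1 [0°–70.5°] cycloidal, h=15: full span → s += 15 → s = 15.0000
seg 2 [70.5°–217.5°] cycloidal, h=26: θ=185.3° here. β=114.8, B=147. 26·(0.7810 − sin(2π·0.7810)/(2π)) = 24.3648 → s = 39.3648

39.3648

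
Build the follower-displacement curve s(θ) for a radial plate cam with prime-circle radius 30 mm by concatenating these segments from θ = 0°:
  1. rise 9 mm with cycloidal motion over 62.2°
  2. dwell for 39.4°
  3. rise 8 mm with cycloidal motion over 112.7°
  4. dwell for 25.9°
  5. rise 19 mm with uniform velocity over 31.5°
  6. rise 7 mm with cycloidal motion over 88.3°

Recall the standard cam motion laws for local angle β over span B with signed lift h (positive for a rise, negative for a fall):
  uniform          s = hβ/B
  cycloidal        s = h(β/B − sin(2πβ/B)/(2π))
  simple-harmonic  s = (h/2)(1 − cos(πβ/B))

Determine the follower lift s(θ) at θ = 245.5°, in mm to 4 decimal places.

seg 1 [0°–62.2°] cycloidal, h=9: full span → s += 9 → s = 9.0000
seg 2 [62.2°–101.6°] dwell: s stays 9.0000
seg 3 [101.6°–214.3°] cycloidal, h=8: full span → s += 8 → s = 17.0000
seg 4 [214.3°–240.2°] dwell: s stays 17.0000
seg 5 [240.2°–271.7°] uniform, h=19: θ=245.5° here. β=5.3, B=31.5. 19·5.3/31.5 = 3.1968 → s = 20.1968

20.1968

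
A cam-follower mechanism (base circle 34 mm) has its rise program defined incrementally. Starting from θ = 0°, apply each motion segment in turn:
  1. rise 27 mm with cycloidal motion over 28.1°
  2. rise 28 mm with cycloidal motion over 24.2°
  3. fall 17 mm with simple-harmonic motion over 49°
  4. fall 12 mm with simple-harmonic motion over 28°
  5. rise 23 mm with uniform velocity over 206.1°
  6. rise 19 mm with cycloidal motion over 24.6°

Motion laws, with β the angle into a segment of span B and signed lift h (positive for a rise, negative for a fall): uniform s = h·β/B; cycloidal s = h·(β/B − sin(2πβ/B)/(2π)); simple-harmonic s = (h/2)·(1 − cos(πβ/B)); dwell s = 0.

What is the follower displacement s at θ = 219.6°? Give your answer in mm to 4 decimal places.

seg 1 [0°–28.1°] cycloidal, h=27: full span → s += 27 → s = 27.0000
seg 2 [28.1°–52.3°] cycloidal, h=28: full span → s += 28 → s = 55.0000
seg 3 [52.3°–101.3°] simple-harmonic, h=-17: full span → s += -17 → s = 38.0000
seg 4 [101.3°–129.3°] simple-harmonic, h=-12: full span → s += -12 → s = 26.0000
seg 5 [129.3°–335.4°] uniform, h=23: θ=219.6° here. β=90.3, B=206.1. 23·90.3/206.1 = 10.0771 → s = 36.0771

36.0771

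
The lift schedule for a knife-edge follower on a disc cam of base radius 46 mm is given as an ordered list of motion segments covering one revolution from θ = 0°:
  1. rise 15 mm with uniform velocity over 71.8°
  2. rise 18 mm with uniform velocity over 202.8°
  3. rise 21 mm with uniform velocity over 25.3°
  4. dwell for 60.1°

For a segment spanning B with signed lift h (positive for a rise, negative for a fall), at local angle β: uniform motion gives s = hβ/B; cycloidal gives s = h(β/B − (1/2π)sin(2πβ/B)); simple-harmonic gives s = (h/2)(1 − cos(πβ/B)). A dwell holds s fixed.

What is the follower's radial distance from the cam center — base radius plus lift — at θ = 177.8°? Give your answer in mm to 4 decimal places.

seg 1 [0°–71.8°] uniform, h=15: full span → s += 15 → s = 15.0000
seg 2 [71.8°–274.6°] uniform, h=18: θ=177.8° here. β=106, B=202.8. 18·106/202.8 = 9.4083 → s = 24.4083
radial distance = base radius + s = 46 + 24.4083 = 70.4083

70.4083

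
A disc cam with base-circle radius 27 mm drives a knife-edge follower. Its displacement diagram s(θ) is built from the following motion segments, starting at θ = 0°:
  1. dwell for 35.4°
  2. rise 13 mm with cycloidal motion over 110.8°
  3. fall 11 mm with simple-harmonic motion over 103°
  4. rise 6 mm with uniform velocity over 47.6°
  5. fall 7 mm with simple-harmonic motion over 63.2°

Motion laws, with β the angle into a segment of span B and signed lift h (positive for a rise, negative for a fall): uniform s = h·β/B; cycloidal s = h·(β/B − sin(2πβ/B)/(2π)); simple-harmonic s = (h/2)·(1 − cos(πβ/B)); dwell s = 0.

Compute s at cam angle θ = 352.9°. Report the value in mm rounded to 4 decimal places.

seg 1 [0°–35.4°] dwell: s stays 0.0000
seg 2 [35.4°–146.2°] cycloidal, h=13: full span → s += 13 → s = 13.0000
seg 3 [146.2°–249.2°] simple-harmonic, h=-11: full span → s += -11 → s = 2.0000
seg 4 [249.2°–296.8°] uniform, h=6: full span → s += 6 → s = 8.0000
seg 5 [296.8°–360°] simple-harmonic, h=-7: θ=352.9° here. β=56.1, B=63.2. -7/2·(1 − cos(π·0.8877)) = -6.7843 → s = 1.2157

1.2157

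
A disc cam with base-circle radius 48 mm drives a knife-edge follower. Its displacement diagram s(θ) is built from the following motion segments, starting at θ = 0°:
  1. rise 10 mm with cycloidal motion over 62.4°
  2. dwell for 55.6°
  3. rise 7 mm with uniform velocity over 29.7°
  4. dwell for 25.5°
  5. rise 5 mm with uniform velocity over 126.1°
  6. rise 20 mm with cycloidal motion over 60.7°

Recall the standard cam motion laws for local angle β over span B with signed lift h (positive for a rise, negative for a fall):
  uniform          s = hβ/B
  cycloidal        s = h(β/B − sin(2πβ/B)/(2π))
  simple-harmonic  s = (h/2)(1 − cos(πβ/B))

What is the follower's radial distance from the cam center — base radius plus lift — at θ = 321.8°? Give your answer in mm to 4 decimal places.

seg 1 [0°–62.4°] cycloidal, h=10: full span → s += 10 → s = 10.0000
seg 2 [62.4°–118°] dwell: s stays 10.0000
seg 3 [118°–147.7°] uniform, h=7: full span → s += 7 → s = 17.0000
seg 4 [147.7°–173.2°] dwell: s stays 17.0000
seg 5 [173.2°–299.3°] uniform, h=5: full span → s += 5 → s = 22.0000
seg 6 [299.3°–360°] cycloidal, h=20: θ=321.8° here. β=22.5, B=60.7. 20·(0.3707 − sin(2π·0.3707)/(2π)) = 5.1024 → s = 27.1024
radial distance = base radius + s = 48 + 27.1024 = 75.1024

75.1024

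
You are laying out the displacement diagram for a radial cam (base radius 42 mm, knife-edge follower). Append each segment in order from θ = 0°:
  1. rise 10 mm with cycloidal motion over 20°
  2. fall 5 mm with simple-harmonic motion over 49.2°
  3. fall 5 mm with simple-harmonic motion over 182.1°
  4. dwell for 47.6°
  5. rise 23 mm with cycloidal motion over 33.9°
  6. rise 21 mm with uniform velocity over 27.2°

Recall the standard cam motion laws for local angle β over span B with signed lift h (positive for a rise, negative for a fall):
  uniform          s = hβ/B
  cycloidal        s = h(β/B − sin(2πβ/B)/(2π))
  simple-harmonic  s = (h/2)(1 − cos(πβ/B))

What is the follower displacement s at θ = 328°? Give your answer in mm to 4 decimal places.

seg 1 [0°–20°] cycloidal, h=10: full span → s += 10 → s = 10.0000
seg 2 [20°–69.2°] simple-harmonic, h=-5: full span → s += -5 → s = 5.0000
seg 3 [69.2°–251.3°] simple-harmonic, h=-5: full span → s += -5 → s = 0.0000
seg 4 [251.3°–298.9°] dwell: s stays 0.0000
seg 5 [298.9°–332.8°] cycloidal, h=23: θ=328° here. β=29.1, B=33.9. 23·(0.8584 − sin(2π·0.8584)/(2π)) = 22.5871 → s = 22.5871

22.5871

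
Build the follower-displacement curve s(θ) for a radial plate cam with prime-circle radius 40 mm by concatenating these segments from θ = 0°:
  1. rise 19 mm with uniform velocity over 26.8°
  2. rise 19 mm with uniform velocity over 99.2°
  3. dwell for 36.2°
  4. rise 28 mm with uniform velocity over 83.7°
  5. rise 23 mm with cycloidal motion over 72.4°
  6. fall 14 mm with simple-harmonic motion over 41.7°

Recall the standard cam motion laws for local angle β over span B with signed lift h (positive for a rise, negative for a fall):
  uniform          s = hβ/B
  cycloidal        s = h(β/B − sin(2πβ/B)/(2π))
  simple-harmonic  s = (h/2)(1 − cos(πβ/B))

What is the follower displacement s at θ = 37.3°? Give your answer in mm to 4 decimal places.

seg 1 [0°–26.8°] uniform, h=19: full span → s += 19 → s = 19.0000
seg 2 [26.8°–126°] uniform, h=19: θ=37.3° here. β=10.5, B=99.2. 19·10.5/99.2 = 2.0111 → s = 21.0111

21.0111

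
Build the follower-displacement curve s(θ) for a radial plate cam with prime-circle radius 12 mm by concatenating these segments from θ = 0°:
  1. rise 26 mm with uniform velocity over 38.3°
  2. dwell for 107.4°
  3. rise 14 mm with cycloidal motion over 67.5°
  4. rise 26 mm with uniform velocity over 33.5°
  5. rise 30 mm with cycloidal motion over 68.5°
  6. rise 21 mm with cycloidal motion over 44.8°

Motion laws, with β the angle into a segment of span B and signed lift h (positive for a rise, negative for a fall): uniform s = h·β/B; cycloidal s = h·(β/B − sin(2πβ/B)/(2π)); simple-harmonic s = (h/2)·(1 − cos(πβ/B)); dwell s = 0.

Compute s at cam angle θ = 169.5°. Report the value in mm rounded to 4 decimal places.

seg 1 [0°–38.3°] uniform, h=26: full span → s += 26 → s = 26.0000
seg 2 [38.3°–145.7°] dwell: s stays 26.0000
seg 3 [145.7°–213.2°] cycloidal, h=14: θ=169.5° here. β=23.8, B=67.5. 14·(0.3526 − sin(2π·0.3526)/(2π)) = 3.1552 → s = 29.1552

29.1552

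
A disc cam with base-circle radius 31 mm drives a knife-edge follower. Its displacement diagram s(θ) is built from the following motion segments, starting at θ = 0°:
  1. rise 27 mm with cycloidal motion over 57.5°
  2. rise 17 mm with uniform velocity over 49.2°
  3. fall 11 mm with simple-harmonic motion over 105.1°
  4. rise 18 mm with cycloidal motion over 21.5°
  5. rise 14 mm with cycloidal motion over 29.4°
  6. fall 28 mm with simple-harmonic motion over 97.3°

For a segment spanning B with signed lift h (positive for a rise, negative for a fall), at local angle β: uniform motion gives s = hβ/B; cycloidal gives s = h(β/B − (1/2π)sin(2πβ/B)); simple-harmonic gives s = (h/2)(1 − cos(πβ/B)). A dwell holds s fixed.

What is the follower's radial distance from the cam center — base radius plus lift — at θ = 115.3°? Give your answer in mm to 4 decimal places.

seg 1 [0°–57.5°] cycloidal, h=27: full span → s += 27 → s = 27.0000
seg 2 [57.5°–106.7°] uniform, h=17: full span → s += 17 → s = 44.0000
seg 3 [106.7°–211.8°] simple-harmonic, h=-11: θ=115.3° here. β=8.6, B=105.1. -11/2·(1 − cos(π·0.0818)) = -0.1807 → s = 43.8193
radial distance = base radius + s = 31 + 43.8193 = 74.8193

74.8193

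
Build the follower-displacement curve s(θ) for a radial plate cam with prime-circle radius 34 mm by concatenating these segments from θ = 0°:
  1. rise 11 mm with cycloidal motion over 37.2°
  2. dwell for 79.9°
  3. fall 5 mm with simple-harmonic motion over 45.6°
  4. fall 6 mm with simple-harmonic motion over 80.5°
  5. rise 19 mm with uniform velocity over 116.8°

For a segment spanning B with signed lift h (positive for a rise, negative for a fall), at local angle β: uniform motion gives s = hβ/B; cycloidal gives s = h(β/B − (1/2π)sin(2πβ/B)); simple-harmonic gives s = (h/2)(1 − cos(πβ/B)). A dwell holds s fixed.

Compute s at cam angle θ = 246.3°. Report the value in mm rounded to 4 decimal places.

seg 1 [0°–37.2°] cycloidal, h=11: full span → s += 11 → s = 11.0000
seg 2 [37.2°–117.1°] dwell: s stays 11.0000
seg 3 [117.1°–162.7°] simple-harmonic, h=-5: full span → s += -5 → s = 6.0000
seg 4 [162.7°–243.2°] simple-harmonic, h=-6: full span → s += -6 → s = 0.0000
seg 5 [243.2°–360°] uniform, h=19: θ=246.3° here. β=3.1, B=116.8. 19·3.1/116.8 = 0.5043 → s = 0.5043

0.5043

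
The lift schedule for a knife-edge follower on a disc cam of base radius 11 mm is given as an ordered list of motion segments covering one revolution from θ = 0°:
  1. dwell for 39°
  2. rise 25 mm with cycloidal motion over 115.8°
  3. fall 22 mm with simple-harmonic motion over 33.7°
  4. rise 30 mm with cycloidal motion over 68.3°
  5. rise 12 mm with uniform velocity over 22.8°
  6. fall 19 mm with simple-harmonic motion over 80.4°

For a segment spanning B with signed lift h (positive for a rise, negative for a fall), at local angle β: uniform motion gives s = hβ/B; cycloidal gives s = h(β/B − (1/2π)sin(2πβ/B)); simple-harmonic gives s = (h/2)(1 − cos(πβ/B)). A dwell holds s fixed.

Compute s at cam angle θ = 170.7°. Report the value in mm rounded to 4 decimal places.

seg 1 [0°–39°] dwell: s stays 0.0000
seg 2 [39°–154.8°] cycloidal, h=25: full span → s += 25 → s = 25.0000
seg 3 [154.8°–188.5°] simple-harmonic, h=-22: θ=170.7° here. β=15.9, B=33.7. -22/2·(1 − cos(π·0.4718)) = -10.0271 → s = 14.9729

14.9729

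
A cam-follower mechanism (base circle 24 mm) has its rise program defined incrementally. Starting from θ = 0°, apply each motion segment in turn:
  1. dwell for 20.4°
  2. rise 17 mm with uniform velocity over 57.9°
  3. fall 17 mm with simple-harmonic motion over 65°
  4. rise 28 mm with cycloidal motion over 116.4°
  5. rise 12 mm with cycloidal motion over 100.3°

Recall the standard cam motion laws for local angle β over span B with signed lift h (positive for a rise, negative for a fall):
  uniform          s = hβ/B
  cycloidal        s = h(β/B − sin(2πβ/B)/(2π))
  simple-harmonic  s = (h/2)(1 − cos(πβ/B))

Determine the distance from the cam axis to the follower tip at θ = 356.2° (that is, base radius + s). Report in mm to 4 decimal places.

seg 1 [0°–20.4°] dwell: s stays 0.0000
seg 2 [20.4°–78.3°] uniform, h=17: full span → s += 17 → s = 17.0000
seg 3 [78.3°–143.3°] simple-harmonic, h=-17: full span → s += -17 → s = 0.0000
seg 4 [143.3°–259.7°] cycloidal, h=28: full span → s += 28 → s = 28.0000
seg 5 [259.7°–360°] cycloidal, h=12: θ=356.2° here. β=96.5, B=100.3. 12·(0.9621 − sin(2π·0.9621)/(2π)) = 11.9957 → s = 39.9957
radial distance = base radius + s = 24 + 39.9957 = 63.9957

63.9957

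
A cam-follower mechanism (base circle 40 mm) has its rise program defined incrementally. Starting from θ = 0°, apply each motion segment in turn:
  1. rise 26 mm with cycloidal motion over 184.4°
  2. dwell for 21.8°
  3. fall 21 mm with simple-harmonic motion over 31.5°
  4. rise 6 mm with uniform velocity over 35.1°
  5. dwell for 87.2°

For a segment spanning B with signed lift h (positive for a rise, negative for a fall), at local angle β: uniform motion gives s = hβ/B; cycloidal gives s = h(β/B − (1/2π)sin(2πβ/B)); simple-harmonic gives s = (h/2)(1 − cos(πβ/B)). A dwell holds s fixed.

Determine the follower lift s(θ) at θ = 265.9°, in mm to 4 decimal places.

seg 1 [0°–184.4°] cycloidal, h=26: full span → s += 26 → s = 26.0000
seg 2 [184.4°–206.2°] dwell: s stays 26.0000
seg 3 [206.2°–237.7°] simple-harmonic, h=-21: full span → s += -21 → s = 5.0000
seg 4 [237.7°–272.8°] uniform, h=6: θ=265.9° here. β=28.2, B=35.1. 6·28.2/35.1 = 4.8205 → s = 9.8205

9.8205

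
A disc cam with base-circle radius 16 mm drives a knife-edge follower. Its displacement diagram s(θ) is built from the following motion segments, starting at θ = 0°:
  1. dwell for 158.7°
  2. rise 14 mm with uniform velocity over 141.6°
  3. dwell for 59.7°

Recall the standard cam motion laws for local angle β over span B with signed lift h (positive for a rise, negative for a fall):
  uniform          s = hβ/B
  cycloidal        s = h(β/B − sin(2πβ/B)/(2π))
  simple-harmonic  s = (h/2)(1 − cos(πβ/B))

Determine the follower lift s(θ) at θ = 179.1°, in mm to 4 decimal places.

seg 1 [0°–158.7°] dwell: s stays 0.0000
seg 2 [158.7°–300.3°] uniform, h=14: θ=179.1° here. β=20.4, B=141.6. 14·20.4/141.6 = 2.0169 → s = 2.0169

2.0169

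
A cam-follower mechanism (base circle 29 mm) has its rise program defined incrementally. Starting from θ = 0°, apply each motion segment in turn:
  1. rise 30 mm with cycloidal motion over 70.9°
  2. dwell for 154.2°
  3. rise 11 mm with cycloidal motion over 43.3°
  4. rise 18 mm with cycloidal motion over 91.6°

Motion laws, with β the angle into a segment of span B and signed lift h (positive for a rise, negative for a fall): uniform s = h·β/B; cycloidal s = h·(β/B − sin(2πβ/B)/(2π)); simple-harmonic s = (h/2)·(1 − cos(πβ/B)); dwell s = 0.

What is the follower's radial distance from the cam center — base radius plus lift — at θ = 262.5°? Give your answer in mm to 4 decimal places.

seg 1 [0°–70.9°] cycloidal, h=30: full span → s += 30 → s = 30.0000
seg 2 [70.9°–225.1°] dwell: s stays 30.0000
seg 3 [225.1°–268.4°] cycloidal, h=11: θ=262.5° here. β=37.4, B=43.3. 11·(0.8637 − sin(2π·0.8637)/(2π)) = 10.8235 → s = 40.8235
radial distance = base radius + s = 29 + 40.8235 = 69.8235

69.8235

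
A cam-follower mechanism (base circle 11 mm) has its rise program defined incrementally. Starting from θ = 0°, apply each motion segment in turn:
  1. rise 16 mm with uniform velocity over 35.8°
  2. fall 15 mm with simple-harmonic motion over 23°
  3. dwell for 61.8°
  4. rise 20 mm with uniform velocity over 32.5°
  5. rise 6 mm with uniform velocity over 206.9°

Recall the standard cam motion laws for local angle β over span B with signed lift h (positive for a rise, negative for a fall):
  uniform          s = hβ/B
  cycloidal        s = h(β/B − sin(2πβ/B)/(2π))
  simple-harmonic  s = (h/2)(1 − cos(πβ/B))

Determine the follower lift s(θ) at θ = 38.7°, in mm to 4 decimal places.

seg 1 [0°–35.8°] uniform, h=16: full span → s += 16 → s = 16.0000
seg 2 [35.8°–58.8°] simple-harmonic, h=-15: θ=38.7° here. β=2.9, B=23. -15/2·(1 − cos(π·0.1261)) = -0.5807 → s = 15.4193

15.4193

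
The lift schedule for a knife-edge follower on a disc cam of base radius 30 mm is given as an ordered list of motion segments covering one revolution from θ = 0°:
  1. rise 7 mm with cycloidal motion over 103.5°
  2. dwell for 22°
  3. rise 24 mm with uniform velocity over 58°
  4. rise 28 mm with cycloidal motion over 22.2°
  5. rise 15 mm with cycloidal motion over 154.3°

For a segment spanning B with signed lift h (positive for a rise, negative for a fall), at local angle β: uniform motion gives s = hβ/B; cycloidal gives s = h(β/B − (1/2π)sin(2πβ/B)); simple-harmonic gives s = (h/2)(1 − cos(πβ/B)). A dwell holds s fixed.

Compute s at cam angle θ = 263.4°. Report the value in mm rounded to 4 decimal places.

seg 1 [0°–103.5°] cycloidal, h=7: full span → s += 7 → s = 7.0000
seg 2 [103.5°–125.5°] dwell: s stays 7.0000
seg 3 [125.5°–183.5°] uniform, h=24: full span → s += 24 → s = 31.0000
seg 4 [183.5°–205.7°] cycloidal, h=28: full span → s += 28 → s = 59.0000
seg 5 [205.7°–360°] cycloidal, h=15: θ=263.4° here. β=57.7, B=154.3. 15·(0.3739 − sin(2π·0.3739)/(2π)) = 3.9100 → s = 62.9100

62.9100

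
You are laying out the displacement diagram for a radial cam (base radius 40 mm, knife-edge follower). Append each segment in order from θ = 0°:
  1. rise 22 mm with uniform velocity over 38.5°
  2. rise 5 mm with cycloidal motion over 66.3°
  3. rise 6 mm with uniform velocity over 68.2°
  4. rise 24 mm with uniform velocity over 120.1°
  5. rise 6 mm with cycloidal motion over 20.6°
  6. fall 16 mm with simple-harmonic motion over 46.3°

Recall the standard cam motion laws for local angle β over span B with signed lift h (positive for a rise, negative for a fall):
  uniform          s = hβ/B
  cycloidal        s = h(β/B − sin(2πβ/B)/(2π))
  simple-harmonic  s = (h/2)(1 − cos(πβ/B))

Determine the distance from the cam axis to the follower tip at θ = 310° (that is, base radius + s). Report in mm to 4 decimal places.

seg 1 [0°–38.5°] uniform, h=22: full span → s += 22 → s = 22.0000
seg 2 [38.5°–104.8°] cycloidal, h=5: full span → s += 5 → s = 27.0000
seg 3 [104.8°–173°] uniform, h=6: full span → s += 6 → s = 33.0000
seg 4 [173°–293.1°] uniform, h=24: full span → s += 24 → s = 57.0000
seg 5 [293.1°–313.7°] cycloidal, h=6: θ=310° here. β=16.9, B=20.6. 6·(0.8204 − sin(2π·0.8204)/(2π)) = 5.7854 → s = 62.7854
radial distance = base radius + s = 40 + 62.7854 = 102.7854

102.7854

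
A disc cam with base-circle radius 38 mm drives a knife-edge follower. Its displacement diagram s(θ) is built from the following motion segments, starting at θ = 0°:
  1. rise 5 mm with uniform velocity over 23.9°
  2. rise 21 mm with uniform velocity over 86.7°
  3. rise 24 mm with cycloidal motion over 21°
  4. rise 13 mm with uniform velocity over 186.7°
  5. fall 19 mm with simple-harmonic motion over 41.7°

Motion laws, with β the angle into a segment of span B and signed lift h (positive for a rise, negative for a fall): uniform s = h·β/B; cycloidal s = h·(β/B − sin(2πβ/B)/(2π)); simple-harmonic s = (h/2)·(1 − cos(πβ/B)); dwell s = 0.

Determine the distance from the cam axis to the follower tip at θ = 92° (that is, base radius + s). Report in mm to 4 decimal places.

seg 1 [0°–23.9°] uniform, h=5: full span → s += 5 → s = 5.0000
seg 2 [23.9°–110.6°] uniform, h=21: θ=92° here. β=68.1, B=86.7. 21·68.1/86.7 = 16.4948 → s = 21.4948
radial distance = base radius + s = 38 + 21.4948 = 59.4948

59.4948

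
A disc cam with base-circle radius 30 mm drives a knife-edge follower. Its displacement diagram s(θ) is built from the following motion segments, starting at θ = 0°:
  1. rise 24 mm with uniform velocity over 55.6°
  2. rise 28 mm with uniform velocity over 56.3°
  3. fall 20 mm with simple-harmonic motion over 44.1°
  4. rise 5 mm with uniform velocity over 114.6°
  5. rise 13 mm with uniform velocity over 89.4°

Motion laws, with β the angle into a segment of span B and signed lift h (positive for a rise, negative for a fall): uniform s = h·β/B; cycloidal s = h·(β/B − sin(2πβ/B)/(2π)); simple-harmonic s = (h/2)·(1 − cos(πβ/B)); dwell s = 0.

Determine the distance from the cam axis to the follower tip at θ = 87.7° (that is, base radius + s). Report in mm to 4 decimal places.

seg 1 [0°–55.6°] uniform, h=24: full span → s += 24 → s = 24.0000
seg 2 [55.6°–111.9°] uniform, h=28: θ=87.7° here. β=32.1, B=56.3. 28·32.1/56.3 = 15.9645 → s = 39.9645
radial distance = base radius + s = 30 + 39.9645 = 69.9645

69.9645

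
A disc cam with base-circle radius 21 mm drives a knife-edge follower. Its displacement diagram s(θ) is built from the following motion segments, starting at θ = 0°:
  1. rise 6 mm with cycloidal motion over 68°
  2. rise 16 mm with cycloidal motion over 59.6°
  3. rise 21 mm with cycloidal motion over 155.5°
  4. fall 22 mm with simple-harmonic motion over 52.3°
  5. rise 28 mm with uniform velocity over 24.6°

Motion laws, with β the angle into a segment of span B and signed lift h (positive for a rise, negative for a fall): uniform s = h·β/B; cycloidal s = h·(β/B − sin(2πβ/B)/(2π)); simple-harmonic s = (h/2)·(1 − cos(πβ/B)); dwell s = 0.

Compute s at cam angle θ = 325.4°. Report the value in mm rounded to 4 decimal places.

seg 1 [0°–68°] cycloidal, h=6: full span → s += 6 → s = 6.0000
seg 2 [68°–127.6°] cycloidal, h=16: full span → s += 16 → s = 22.0000
seg 3 [127.6°–283.1°] cycloidal, h=21: full span → s += 21 → s = 43.0000
seg 4 [283.1°–335.4°] simple-harmonic, h=-22: θ=325.4° here. β=42.3, B=52.3. -22/2·(1 − cos(π·0.8088)) = -20.0744 → s = 22.9256

22.9256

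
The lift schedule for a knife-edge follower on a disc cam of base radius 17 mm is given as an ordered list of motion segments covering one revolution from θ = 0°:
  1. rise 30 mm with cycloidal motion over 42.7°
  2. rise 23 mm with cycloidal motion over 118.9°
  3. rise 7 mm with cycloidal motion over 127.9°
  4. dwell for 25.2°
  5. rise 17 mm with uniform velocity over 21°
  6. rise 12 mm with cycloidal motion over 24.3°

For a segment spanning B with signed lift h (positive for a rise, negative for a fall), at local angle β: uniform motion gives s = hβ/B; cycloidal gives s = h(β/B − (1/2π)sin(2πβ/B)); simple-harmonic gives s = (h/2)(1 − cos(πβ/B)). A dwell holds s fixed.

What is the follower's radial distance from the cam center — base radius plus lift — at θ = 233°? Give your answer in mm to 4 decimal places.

seg 1 [0°–42.7°] cycloidal, h=30: full span → s += 30 → s = 30.0000
seg 2 [42.7°–161.6°] cycloidal, h=23: full span → s += 23 → s = 53.0000
seg 3 [161.6°–289.5°] cycloidal, h=7: θ=233° here. β=71.4, B=127.9. 7·(0.5582 − sin(2π·0.5582)/(2π)) = 4.3064 → s = 57.3064
radial distance = base radius + s = 17 + 57.3064 = 74.3064

74.3064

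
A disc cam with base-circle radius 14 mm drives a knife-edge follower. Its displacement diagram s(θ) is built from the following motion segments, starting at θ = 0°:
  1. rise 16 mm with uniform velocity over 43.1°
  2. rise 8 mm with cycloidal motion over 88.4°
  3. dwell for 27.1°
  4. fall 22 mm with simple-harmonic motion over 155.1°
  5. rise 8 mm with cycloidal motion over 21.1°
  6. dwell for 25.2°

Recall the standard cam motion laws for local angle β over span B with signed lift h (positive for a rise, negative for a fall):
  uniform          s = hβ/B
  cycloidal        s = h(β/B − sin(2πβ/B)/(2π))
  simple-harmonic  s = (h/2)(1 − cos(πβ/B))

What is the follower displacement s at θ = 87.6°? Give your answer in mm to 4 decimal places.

seg 1 [0°–43.1°] uniform, h=16: full span → s += 16 → s = 16.0000
seg 2 [43.1°–131.5°] cycloidal, h=8: θ=87.6° here. β=44.5, B=88.4. 8·(0.5034 − sin(2π·0.5034)/(2π)) = 4.0543 → s = 20.0543

20.0543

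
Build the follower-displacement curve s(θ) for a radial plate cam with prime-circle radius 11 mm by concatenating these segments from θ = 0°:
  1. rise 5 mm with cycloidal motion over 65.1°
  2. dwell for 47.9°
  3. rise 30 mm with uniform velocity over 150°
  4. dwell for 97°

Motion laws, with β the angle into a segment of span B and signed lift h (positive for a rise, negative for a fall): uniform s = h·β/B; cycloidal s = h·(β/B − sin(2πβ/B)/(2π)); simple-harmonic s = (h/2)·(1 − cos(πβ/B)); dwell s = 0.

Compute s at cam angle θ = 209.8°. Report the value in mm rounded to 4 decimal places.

seg 1 [0°–65.1°] cycloidal, h=5: full span → s += 5 → s = 5.0000
seg 2 [65.1°–113°] dwell: s stays 5.0000
seg 3 [113°–263°] uniform, h=30: θ=209.8° here. β=96.8, B=150. 30·96.8/150 = 19.3600 → s = 24.3600

24.3600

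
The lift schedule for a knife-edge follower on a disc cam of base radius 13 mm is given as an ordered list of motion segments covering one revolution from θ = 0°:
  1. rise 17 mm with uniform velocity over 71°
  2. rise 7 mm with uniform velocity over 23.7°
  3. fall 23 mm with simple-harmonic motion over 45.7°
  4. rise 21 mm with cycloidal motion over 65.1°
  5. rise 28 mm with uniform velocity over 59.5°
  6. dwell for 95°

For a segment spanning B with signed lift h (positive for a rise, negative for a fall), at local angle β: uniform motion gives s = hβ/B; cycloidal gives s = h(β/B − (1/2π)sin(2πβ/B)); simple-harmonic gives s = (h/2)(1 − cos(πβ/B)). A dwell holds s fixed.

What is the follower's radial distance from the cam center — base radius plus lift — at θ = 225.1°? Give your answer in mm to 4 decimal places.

seg 1 [0°–71°] uniform, h=17: full span → s += 17 → s = 17.0000
seg 2 [71°–94.7°] uniform, h=7: full span → s += 7 → s = 24.0000
seg 3 [94.7°–140.4°] simple-harmonic, h=-23: full span → s += -23 → s = 1.0000
seg 4 [140.4°–205.5°] cycloidal, h=21: full span → s += 21 → s = 22.0000
seg 5 [205.5°–265°] uniform, h=28: θ=225.1° here. β=19.6, B=59.5. 28·19.6/59.5 = 9.2235 → s = 31.2235
radial distance = base radius + s = 13 + 31.2235 = 44.2235

44.2235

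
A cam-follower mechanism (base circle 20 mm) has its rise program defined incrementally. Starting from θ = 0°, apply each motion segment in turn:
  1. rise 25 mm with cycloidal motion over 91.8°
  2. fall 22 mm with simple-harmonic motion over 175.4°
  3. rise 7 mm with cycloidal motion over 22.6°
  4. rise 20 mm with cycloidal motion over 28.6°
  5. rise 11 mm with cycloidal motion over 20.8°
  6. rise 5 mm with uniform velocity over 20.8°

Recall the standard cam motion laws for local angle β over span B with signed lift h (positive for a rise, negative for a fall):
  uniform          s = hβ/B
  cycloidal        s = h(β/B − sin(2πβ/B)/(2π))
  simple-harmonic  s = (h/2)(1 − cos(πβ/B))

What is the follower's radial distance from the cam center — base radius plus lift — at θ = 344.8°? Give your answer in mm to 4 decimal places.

seg 1 [0°–91.8°] cycloidal, h=25: full span → s += 25 → s = 25.0000
seg 2 [91.8°–267.2°] simple-harmonic, h=-22: full span → s += -22 → s = 3.0000
seg 3 [267.2°–289.8°] cycloidal, h=7: full span → s += 7 → s = 10.0000
seg 4 [289.8°–318.4°] cycloidal, h=20: full span → s += 20 → s = 30.0000
seg 5 [318.4°–339.2°] cycloidal, h=11: full span → s += 11 → s = 41.0000
seg 6 [339.2°–360°] uniform, h=5: θ=344.8° here. β=5.6, B=20.8. 5·5.6/20.8 = 1.3462 → s = 42.3462
radial distance = base radius + s = 20 + 42.3462 = 62.3462

62.3462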